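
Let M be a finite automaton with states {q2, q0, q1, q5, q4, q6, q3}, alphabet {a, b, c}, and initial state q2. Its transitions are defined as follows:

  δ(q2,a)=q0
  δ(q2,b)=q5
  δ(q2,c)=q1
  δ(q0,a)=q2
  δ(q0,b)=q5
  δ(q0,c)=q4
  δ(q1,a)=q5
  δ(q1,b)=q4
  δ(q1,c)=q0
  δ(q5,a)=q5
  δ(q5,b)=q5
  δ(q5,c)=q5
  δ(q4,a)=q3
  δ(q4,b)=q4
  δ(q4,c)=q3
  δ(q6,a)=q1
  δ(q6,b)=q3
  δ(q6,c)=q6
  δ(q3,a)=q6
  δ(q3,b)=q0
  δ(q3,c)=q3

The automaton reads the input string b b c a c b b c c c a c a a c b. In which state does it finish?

q5

Trace: q2 -b-> q5 -b-> q5 -c-> q5 -a-> q5 -c-> q5 -b-> q5 -b-> q5 -c-> q5 -c-> q5 -c-> q5 -a-> q5 -c-> q5 -a-> q5 -a-> q5 -c-> q5 -b-> q5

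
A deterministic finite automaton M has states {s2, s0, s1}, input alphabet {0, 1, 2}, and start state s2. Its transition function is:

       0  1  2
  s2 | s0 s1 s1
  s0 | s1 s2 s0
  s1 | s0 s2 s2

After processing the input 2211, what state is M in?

Trace: s2 -2-> s1 -2-> s2 -1-> s1 -1-> s2

s2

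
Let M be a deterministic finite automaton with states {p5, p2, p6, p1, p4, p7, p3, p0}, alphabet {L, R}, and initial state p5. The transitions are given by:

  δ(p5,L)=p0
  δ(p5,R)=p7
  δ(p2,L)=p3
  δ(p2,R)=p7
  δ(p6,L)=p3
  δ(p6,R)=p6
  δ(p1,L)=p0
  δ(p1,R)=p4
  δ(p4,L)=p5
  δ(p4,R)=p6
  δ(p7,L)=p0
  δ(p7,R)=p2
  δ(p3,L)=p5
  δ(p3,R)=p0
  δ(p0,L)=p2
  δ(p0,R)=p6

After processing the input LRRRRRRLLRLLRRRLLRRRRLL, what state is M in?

p5

start at p5
read 'L': p5 → p0
read 'R': p0 → p6
read 'R': p6 → p6
read 'R': p6 → p6
read 'R': p6 → p6
read 'R': p6 → p6
read 'R': p6 → p6
read 'L': p6 → p3
read 'L': p3 → p5
read 'R': p5 → p7
read 'L': p7 → p0
read 'L': p0 → p2
read 'R': p2 → p7
read 'R': p7 → p2
read 'R': p2 → p7
read 'L': p7 → p0
read 'L': p0 → p2
read 'R': p2 → p7
read 'R': p7 → p2
read 'R': p2 → p7
read 'R': p7 → p2
read 'L': p2 → p3
read 'L': p3 → p5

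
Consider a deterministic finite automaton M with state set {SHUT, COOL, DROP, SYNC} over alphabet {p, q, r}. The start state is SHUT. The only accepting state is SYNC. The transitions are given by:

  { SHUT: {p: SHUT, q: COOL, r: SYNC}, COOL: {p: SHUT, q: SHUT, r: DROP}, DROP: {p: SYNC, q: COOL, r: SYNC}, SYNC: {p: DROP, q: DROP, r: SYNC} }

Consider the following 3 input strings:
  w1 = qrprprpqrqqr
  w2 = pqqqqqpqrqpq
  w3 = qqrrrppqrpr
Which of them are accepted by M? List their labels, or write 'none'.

w1, w3

w1:
  start at SHUT
  read 'q': SHUT → COOL
  read 'r': COOL → DROP
  read 'p': DROP → SYNC
  read 'r': SYNC → SYNC
  read 'p': SYNC → DROP
  read 'r': DROP → SYNC
  read 'p': SYNC → DROP
  read 'q': DROP → COOL
  read 'r': COOL → DROP
  read 'q': DROP → COOL
  read 'q': COOL → SHUT
  read 'r': SHUT → SYNC
  end SYNC, accepted
w2:
  start at SHUT
  read 'p': SHUT → SHUT
  read 'q': SHUT → COOL
  read 'q': COOL → SHUT
  read 'q': SHUT → COOL
  read 'q': COOL → SHUT
  read 'q': SHUT → COOL
  read 'p': COOL → SHUT
  read 'q': SHUT → COOL
  read 'r': COOL → DROP
  read 'q': DROP → COOL
  read 'p': COOL → SHUT
  read 'q': SHUT → COOL
  end COOL, rejected
w3:
  start at SHUT
  read 'q': SHUT → COOL
  read 'q': COOL → SHUT
  read 'r': SHUT → SYNC
  read 'r': SYNC → SYNC
  read 'r': SYNC → SYNC
  read 'p': SYNC → DROP
  read 'p': DROP → SYNC
  read 'q': SYNC → DROP
  read 'r': DROP → SYNC
  read 'p': SYNC → DROP
  read 'r': DROP → SYNC
  end SYNC, accepted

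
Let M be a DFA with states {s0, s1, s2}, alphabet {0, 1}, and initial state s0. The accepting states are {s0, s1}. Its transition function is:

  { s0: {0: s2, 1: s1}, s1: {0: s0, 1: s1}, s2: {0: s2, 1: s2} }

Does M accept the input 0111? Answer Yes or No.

No

s0 → s2 → s2 → s2 → s2
End state s2 is not accepting.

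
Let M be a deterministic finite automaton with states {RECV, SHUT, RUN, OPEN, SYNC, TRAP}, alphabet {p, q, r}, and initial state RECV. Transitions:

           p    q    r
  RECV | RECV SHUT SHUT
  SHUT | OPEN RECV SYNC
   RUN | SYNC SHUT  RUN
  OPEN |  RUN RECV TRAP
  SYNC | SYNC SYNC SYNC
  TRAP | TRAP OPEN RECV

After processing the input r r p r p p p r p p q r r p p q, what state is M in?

Trace: RECV -r-> SHUT -r-> SYNC -p-> SYNC -r-> SYNC -p-> SYNC -p-> SYNC -p-> SYNC -r-> SYNC -p-> SYNC -p-> SYNC -q-> SYNC -r-> SYNC -r-> SYNC -p-> SYNC -p-> SYNC -q-> SYNC

SYNC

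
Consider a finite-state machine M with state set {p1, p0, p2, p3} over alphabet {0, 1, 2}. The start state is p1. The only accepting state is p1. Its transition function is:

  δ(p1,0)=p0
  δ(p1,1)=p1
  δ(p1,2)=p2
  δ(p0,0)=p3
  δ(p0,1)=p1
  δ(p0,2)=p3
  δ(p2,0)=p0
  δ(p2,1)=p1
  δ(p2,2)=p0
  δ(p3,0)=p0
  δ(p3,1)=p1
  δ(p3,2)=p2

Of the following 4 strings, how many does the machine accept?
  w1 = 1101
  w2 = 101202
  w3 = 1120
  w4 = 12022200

1

w1: Trace: p1 -1-> p1 -1-> p1 -0-> p0 -1-> p1  → end p1, accepted
w2: Trace: p1 -1-> p1 -0-> p0 -1-> p1 -2-> p2 -0-> p0 -2-> p3  → end p3, rejected
w3: Trace: p1 -1-> p1 -1-> p1 -2-> p2 -0-> p0  → end p0, rejected
w4: Trace: p1 -1-> p1 -2-> p2 -0-> p0 -2-> p3 -2-> p2 -2-> p0 -0-> p3 -0-> p0  → end p0, rejected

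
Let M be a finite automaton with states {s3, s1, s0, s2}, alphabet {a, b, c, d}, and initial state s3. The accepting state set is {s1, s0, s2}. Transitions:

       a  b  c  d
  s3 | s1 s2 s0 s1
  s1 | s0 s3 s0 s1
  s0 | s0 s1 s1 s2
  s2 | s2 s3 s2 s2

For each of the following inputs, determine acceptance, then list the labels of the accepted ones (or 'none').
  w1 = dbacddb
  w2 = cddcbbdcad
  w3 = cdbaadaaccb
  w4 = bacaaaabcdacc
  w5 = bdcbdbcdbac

w2, w4, w5

w1: s3 → s1 → s3 → s1 → s0 → s2 → s2 → s3  → end s3, rejected
w2: s3 → s0 → s2 → s2 → s2 → s3 → s2 → s2 → s2 → s2 → s2  → end s2, accepted
w3: s3 → s0 → s2 → s3 → s1 → s0 → s2 → s2 → s2 → s2 → s2 → s3  → end s3, rejected
w4: s3 → s2 → s2 → s2 → s2 → s2 → s2 → s2 → s3 → s0 → s2 → s2 → s2 → s2  → end s2, accepted
w5: s3 → s2 → s2 → s2 → s3 → s1 → s3 → s0 → s2 → s3 → s1 → s0  → end s0, accepted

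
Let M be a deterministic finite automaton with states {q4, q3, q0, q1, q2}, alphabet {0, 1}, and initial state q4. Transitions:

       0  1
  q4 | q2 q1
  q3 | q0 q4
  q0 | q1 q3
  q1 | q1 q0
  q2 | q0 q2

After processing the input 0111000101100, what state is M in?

q4 → q2 → q2 → q2 → q2 → q0 → q1 → q1 → q0 → q1 → q0 → q3 → q0 → q1

q1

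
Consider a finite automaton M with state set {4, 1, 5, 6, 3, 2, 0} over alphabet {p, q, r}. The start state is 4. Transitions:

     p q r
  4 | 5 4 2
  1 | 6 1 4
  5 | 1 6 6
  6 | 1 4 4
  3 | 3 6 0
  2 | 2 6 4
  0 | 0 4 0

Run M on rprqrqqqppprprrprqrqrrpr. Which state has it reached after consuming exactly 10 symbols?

4 → 2 → 2 → 4 → 4 → 2 → 6 → 4 → 4 → 5 → 1
After 10 symbols: 1.

1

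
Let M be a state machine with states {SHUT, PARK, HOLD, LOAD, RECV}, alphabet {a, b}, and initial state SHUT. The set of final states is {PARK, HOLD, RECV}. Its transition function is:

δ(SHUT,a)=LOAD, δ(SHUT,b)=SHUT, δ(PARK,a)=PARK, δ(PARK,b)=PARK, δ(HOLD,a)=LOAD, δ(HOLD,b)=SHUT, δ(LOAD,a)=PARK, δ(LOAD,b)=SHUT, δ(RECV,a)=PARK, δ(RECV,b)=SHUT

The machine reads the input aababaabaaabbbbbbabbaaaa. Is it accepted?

SHUT → LOAD → PARK → PARK → PARK → PARK → PARK → PARK → PARK → PARK → PARK → PARK → PARK → PARK → PARK → PARK → PARK → PARK → PARK → PARK → PARK → PARK → PARK → PARK → PARK
End state PARK is accepting.

Yes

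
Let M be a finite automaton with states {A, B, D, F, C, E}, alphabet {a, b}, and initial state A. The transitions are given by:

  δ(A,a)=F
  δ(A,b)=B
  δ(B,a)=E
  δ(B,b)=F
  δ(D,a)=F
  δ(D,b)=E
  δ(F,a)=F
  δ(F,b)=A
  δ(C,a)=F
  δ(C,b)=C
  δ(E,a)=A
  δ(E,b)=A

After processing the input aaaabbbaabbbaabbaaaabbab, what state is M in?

A

Trace: A -a-> F -a-> F -a-> F -a-> F -b-> A -b-> B -b-> F -a-> F -a-> F -b-> A -b-> B -b-> F -a-> F -a-> F -b-> A -b-> B -a-> E -a-> A -a-> F -a-> F -b-> A -b-> B -a-> E -b-> A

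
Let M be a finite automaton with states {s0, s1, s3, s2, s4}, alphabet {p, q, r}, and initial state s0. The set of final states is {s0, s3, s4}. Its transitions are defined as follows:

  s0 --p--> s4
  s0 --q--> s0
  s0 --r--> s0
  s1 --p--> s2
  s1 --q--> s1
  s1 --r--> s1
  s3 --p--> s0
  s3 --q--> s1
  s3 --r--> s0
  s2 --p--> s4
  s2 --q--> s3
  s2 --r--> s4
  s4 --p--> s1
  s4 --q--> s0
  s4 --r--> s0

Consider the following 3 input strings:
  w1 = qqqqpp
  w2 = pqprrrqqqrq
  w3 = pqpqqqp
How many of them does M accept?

2

w1:
  start at s0
  read 'q': s0 → s0
  read 'q': s0 → s0
  read 'q': s0 → s0
  read 'q': s0 → s0
  read 'p': s0 → s4
  read 'p': s4 → s1
  end s1, rejected
w2:
  start at s0
  read 'p': s0 → s4
  read 'q': s4 → s0
  read 'p': s0 → s4
  read 'r': s4 → s0
  read 'r': s0 → s0
  read 'r': s0 → s0
  read 'q': s0 → s0
  read 'q': s0 → s0
  read 'q': s0 → s0
  read 'r': s0 → s0
  read 'q': s0 → s0
  end s0, accepted
w3:
  start at s0
  read 'p': s0 → s4
  read 'q': s4 → s0
  read 'p': s0 → s4
  read 'q': s4 → s0
  read 'q': s0 → s0
  read 'q': s0 → s0
  read 'p': s0 → s4
  end s4, accepted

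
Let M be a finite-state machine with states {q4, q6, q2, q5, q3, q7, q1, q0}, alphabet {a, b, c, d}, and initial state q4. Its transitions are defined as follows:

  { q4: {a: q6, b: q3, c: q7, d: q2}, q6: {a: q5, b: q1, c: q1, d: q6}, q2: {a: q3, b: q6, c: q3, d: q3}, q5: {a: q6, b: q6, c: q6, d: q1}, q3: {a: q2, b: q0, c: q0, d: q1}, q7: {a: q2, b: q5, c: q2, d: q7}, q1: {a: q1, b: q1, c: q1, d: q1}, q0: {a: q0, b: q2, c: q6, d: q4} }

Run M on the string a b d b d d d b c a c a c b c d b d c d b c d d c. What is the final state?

q1

start at q4
read 'a': q4 → q6
read 'b': q6 → q1
read 'd': q1 → q1
read 'b': q1 → q1
read 'd': q1 → q1
read 'd': q1 → q1
read 'd': q1 → q1
read 'b': q1 → q1
read 'c': q1 → q1
read 'a': q1 → q1
read 'c': q1 → q1
read 'a': q1 → q1
read 'c': q1 → q1
read 'b': q1 → q1
read 'c': q1 → q1
read 'd': q1 → q1
read 'b': q1 → q1
read 'd': q1 → q1
read 'c': q1 → q1
read 'd': q1 → q1
read 'b': q1 → q1
read 'c': q1 → q1
read 'd': q1 → q1
read 'd': q1 → q1
read 'c': q1 → q1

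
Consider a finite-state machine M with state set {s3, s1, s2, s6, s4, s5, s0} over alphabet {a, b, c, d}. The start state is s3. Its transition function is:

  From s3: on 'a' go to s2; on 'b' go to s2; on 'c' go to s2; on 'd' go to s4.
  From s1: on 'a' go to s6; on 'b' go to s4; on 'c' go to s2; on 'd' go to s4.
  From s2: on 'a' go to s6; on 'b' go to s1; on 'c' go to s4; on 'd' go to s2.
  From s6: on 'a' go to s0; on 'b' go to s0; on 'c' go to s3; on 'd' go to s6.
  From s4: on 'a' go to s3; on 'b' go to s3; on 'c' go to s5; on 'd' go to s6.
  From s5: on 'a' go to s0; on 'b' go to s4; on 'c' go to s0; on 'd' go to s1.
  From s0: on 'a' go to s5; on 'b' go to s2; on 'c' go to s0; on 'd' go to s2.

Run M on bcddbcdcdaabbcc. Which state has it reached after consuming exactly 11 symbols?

Trace: s3 -b-> s2 -c-> s4 -d-> s6 -d-> s6 -b-> s0 -c-> s0 -d-> s2 -c-> s4 -d-> s6 -a-> s0 -a-> s5
After 11 symbols: s5.

s5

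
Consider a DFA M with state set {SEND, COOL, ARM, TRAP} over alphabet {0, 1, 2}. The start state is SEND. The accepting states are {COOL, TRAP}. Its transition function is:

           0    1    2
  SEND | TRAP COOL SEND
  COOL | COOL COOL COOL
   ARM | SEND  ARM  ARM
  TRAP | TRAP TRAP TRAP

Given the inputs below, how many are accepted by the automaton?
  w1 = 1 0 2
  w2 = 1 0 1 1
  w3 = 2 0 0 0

w1: Trace: SEND -1-> COOL -0-> COOL -2-> COOL  → end COOL, accepted
w2: Trace: SEND -1-> COOL -0-> COOL -1-> COOL -1-> COOL  → end COOL, accepted
w3: Trace: SEND -2-> SEND -0-> TRAP -0-> TRAP -0-> TRAP  → end TRAP, accepted

3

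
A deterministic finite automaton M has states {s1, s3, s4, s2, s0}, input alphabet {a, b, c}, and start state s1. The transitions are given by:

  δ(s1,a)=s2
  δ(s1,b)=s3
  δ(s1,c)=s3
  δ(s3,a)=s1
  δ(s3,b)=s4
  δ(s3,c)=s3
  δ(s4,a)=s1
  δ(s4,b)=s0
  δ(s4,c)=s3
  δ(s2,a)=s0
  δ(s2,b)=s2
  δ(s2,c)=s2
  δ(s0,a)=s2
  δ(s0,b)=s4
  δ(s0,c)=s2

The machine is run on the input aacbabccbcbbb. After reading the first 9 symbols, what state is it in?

Trace: s1 -a-> s2 -a-> s0 -c-> s2 -b-> s2 -a-> s0 -b-> s4 -c-> s3 -c-> s3 -b-> s4
After 9 symbols: s4.

s4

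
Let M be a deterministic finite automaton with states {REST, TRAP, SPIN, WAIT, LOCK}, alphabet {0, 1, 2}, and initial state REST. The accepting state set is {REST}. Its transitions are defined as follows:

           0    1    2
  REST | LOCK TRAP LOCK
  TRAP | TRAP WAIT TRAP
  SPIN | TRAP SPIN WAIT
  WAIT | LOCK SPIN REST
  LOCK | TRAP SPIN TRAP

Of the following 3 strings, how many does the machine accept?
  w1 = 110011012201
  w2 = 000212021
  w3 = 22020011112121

0

w1: Trace: REST -1-> TRAP -1-> WAIT -0-> LOCK -0-> TRAP -1-> WAIT -1-> SPIN -0-> TRAP -1-> WAIT -2-> REST -2-> LOCK -0-> TRAP -1-> WAIT  → end WAIT, rejected
w2: Trace: REST -0-> LOCK -0-> TRAP -0-> TRAP -2-> TRAP -1-> WAIT -2-> REST -0-> LOCK -2-> TRAP -1-> WAIT  → end WAIT, rejected
w3: Trace: REST -2-> LOCK -2-> TRAP -0-> TRAP -2-> TRAP -0-> TRAP -0-> TRAP -1-> WAIT -1-> SPIN -1-> SPIN -1-> SPIN -2-> WAIT -1-> SPIN -2-> WAIT -1-> SPIN  → end SPIN, rejected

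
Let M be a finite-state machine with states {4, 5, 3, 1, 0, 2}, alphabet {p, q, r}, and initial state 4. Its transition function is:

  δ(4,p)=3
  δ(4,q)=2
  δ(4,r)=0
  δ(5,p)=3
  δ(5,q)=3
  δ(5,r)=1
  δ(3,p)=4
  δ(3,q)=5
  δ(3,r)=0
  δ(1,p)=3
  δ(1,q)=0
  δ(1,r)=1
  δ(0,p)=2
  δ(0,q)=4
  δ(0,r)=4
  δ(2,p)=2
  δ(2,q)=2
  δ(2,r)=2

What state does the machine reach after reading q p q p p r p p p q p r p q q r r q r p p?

2

4 → 2 → 2 → 2 → 2 → 2 → 2 → 2 → 2 → 2 → 2 → 2 → 2 → 2 → 2 → 2 → 2 → 2 → 2 → 2 → 2 → 2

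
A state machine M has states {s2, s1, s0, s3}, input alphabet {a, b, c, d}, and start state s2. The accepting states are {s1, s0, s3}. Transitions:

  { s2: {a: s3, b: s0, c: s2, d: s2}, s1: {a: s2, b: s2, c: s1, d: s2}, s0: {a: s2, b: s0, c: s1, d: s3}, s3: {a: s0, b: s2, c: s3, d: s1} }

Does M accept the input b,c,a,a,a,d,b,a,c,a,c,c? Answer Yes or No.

start at s2
read 'b': s2 → s0
read 'c': s0 → s1
read 'a': s1 → s2
read 'a': s2 → s3
read 'a': s3 → s0
read 'd': s0 → s3
read 'b': s3 → s2
read 'a': s2 → s3
read 'c': s3 → s3
read 'a': s3 → s0
read 'c': s0 → s1
read 'c': s1 → s1
End state s1 is accepting.

Yes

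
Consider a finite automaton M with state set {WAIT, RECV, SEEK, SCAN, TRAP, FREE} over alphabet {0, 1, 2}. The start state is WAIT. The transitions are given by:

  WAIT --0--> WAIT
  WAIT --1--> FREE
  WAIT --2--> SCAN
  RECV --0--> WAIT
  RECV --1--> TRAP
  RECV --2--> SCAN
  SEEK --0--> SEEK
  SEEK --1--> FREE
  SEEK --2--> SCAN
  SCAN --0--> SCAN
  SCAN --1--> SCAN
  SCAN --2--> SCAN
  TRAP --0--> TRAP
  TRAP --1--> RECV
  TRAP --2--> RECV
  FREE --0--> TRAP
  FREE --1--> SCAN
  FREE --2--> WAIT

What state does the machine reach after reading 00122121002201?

SCAN

WAIT → WAIT → WAIT → FREE → WAIT → SCAN → SCAN → SCAN → SCAN → SCAN → SCAN → SCAN → SCAN → SCAN → SCAN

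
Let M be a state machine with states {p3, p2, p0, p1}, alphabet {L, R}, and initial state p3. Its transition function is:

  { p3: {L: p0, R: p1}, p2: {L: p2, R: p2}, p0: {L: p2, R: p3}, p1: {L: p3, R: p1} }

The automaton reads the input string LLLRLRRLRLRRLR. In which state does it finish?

p3 → p0 → p2 → p2 → p2 → p2 → p2 → p2 → p2 → p2 → p2 → p2 → p2 → p2 → p2

p2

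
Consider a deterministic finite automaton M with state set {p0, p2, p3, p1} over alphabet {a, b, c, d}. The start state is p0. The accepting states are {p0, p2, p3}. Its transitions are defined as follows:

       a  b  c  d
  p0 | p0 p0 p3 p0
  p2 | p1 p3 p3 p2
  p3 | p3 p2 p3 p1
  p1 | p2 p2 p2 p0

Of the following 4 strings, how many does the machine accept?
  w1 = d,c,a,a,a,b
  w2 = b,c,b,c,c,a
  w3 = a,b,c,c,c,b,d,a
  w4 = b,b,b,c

3

w1:
  start at p0
  read 'd': p0 → p0
  read 'c': p0 → p3
  read 'a': p3 → p3
  read 'a': p3 → p3
  read 'a': p3 → p3
  read 'b': p3 → p2
  end p2, accepted
w2:
  start at p0
  read 'b': p0 → p0
  read 'c': p0 → p3
  read 'b': p3 → p2
  read 'c': p2 → p3
  read 'c': p3 → p3
  read 'a': p3 → p3
  end p3, accepted
w3:
  start at p0
  read 'a': p0 → p0
  read 'b': p0 → p0
  read 'c': p0 → p3
  read 'c': p3 → p3
  read 'c': p3 → p3
  read 'b': p3 → p2
  read 'd': p2 → p2
  read 'a': p2 → p1
  end p1, rejected
w4:
  start at p0
  read 'b': p0 → p0
  read 'b': p0 → p0
  read 'b': p0 → p0
  read 'c': p0 → p3
  end p3, accepted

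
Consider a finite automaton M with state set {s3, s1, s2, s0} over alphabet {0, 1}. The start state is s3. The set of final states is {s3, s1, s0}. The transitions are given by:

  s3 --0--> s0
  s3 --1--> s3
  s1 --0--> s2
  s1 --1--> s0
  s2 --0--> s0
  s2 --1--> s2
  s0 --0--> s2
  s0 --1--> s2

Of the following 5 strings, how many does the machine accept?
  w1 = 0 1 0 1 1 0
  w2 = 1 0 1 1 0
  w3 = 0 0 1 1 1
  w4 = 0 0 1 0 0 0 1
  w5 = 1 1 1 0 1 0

3

w1: s3 → s0 → s2 → s0 → s2 → s2 → s0  → end s0, accepted
w2: s3 → s3 → s0 → s2 → s2 → s0  → end s0, accepted
w3: s3 → s0 → s2 → s2 → s2 → s2  → end s2, rejected
w4: s3 → s0 → s2 → s2 → s0 → s2 → s0 → s2  → end s2, rejected
w5: s3 → s3 → s3 → s3 → s0 → s2 → s0  → end s0, accepted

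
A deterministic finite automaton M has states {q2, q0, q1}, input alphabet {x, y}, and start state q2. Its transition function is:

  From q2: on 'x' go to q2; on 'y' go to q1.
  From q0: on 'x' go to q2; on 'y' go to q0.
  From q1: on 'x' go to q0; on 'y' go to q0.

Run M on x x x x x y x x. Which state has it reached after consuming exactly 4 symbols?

Trace: q2 -x-> q2 -x-> q2 -x-> q2 -x-> q2
After 4 symbols: q2.

q2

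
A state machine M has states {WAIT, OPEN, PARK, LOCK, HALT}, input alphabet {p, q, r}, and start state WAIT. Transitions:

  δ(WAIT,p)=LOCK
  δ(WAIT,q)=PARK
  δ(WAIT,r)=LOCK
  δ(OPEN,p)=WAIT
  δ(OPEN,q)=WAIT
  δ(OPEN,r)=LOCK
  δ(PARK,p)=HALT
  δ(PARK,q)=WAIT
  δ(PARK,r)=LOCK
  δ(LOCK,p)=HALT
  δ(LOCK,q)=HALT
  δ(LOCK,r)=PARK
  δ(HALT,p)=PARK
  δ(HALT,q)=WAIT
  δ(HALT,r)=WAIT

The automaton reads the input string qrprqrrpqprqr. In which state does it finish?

start at WAIT
read 'q': WAIT → PARK
read 'r': PARK → LOCK
read 'p': LOCK → HALT
read 'r': HALT → WAIT
read 'q': WAIT → PARK
read 'r': PARK → LOCK
read 'r': LOCK → PARK
read 'p': PARK → HALT
read 'q': HALT → WAIT
read 'p': WAIT → LOCK
read 'r': LOCK → PARK
read 'q': PARK → WAIT
read 'r': WAIT → LOCK

LOCK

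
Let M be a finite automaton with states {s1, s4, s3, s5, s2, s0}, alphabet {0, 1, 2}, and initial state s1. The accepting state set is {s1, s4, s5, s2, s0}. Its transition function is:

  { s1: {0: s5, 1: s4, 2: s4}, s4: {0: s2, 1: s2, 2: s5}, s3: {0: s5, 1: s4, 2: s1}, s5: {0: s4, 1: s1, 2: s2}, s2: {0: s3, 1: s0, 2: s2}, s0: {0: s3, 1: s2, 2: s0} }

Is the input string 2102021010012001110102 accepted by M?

Trace: s1 -2-> s4 -1-> s2 -0-> s3 -2-> s1 -0-> s5 -2-> s2 -1-> s0 -0-> s3 -1-> s4 -0-> s2 -0-> s3 -1-> s4 -2-> s5 -0-> s4 -0-> s2 -1-> s0 -1-> s2 -1-> s0 -0-> s3 -1-> s4 -0-> s2 -2-> s2
End state s2 is accepting.

Yes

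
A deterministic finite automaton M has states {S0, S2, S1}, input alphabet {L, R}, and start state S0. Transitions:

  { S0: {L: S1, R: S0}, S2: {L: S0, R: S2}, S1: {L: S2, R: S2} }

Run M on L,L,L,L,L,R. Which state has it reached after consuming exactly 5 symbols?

S2

Trace: S0 -L-> S1 -L-> S2 -L-> S0 -L-> S1 -L-> S2
After 5 symbols: S2.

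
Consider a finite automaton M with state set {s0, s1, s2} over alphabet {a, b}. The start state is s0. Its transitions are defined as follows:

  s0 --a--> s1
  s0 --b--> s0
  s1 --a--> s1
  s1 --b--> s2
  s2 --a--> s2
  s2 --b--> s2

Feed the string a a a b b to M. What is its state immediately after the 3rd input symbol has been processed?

s0 → s1 → s1 → s1
After 3 symbols: s1.

s1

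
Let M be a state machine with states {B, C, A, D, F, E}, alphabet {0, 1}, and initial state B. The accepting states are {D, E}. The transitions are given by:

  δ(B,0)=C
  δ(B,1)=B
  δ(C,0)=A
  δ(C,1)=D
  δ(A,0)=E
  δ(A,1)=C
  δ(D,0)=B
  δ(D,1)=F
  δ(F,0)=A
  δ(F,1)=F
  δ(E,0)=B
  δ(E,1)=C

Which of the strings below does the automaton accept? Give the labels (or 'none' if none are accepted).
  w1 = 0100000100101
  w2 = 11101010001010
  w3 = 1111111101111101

none

w1:
  start at B
  read '0': B → C
  read '1': C → D
  read '0': D → B
  read '0': B → C
  read '0': C → A
  read '0': A → E
  read '0': E → B
  read '1': B → B
  read '0': B → C
  read '0': C → A
  read '1': A → C
  read '0': C → A
  read '1': A → C
  end C, rejected
w2:
  start at B
  read '1': B → B
  read '1': B → B
  read '1': B → B
  read '0': B → C
  read '1': C → D
  read '0': D → B
  read '1': B → B
  read '0': B → C
  read '0': C → A
  read '0': A → E
  read '1': E → C
  read '0': C → A
  read '1': A → C
  read '0': C → A
  end A, rejected
w3:
  start at B
  read '1': B → B
  read '1': B → B
  read '1': B → B
  read '1': B → B
  read '1': B → B
  read '1': B → B
  read '1': B → B
  read '1': B → B
  read '0': B → C
  read '1': C → D
  read '1': D → F
  read '1': F → F
  read '1': F → F
  read '1': F → F
  read '0': F → A
  read '1': A → C
  end C, rejected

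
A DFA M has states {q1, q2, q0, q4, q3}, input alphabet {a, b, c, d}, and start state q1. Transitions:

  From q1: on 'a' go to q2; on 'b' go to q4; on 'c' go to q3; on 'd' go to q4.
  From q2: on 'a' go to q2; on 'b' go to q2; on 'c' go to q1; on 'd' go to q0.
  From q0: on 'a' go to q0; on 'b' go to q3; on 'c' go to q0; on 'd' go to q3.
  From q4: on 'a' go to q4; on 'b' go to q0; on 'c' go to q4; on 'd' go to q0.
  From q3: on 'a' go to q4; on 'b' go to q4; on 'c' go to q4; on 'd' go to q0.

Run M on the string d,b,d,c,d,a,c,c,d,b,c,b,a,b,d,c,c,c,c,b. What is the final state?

q1 → q4 → q0 → q3 → q4 → q0 → q0 → q0 → q0 → q3 → q4 → q4 → q0 → q0 → q3 → q0 → q0 → q0 → q0 → q0 → q3

q3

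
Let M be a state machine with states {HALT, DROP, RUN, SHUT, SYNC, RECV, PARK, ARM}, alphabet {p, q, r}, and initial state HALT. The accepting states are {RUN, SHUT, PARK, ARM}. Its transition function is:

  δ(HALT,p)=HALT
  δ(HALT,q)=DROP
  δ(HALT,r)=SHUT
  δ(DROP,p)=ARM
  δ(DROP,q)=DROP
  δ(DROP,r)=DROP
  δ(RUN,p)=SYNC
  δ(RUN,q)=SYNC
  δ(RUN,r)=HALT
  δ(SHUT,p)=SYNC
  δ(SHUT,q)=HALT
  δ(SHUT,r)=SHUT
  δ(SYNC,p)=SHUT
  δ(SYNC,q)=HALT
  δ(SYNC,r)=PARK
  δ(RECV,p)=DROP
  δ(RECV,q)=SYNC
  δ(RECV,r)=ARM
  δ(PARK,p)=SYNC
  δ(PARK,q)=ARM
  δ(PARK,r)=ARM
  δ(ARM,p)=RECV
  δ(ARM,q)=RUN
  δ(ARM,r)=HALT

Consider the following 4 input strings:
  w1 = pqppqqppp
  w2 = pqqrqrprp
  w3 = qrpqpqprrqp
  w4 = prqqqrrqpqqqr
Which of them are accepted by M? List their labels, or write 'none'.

w1: Trace: HALT -p-> HALT -q-> DROP -p-> ARM -p-> RECV -q-> SYNC -q-> HALT -p-> HALT -p-> HALT -p-> HALT  → end HALT, rejected
w2: Trace: HALT -p-> HALT -q-> DROP -q-> DROP -r-> DROP -q-> DROP -r-> DROP -p-> ARM -r-> HALT -p-> HALT  → end HALT, rejected
w3: Trace: HALT -q-> DROP -r-> DROP -p-> ARM -q-> RUN -p-> SYNC -q-> HALT -p-> HALT -r-> SHUT -r-> SHUT -q-> HALT -p-> HALT  → end HALT, rejected
w4: Trace: HALT -p-> HALT -r-> SHUT -q-> HALT -q-> DROP -q-> DROP -r-> DROP -r-> DROP -q-> DROP -p-> ARM -q-> RUN -q-> SYNC -q-> HALT -r-> SHUT  → end SHUT, accepted

w4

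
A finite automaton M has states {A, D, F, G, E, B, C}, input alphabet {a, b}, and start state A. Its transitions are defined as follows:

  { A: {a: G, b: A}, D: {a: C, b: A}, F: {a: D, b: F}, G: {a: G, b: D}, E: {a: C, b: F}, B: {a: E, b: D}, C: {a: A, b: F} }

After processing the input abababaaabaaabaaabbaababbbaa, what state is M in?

Trace: A -a-> G -b-> D -a-> C -b-> F -a-> D -b-> A -a-> G -a-> G -a-> G -b-> D -a-> C -a-> A -a-> G -b-> D -a-> C -a-> A -a-> G -b-> D -b-> A -a-> G -a-> G -b-> D -a-> C -b-> F -b-> F -b-> F -a-> D -a-> C

C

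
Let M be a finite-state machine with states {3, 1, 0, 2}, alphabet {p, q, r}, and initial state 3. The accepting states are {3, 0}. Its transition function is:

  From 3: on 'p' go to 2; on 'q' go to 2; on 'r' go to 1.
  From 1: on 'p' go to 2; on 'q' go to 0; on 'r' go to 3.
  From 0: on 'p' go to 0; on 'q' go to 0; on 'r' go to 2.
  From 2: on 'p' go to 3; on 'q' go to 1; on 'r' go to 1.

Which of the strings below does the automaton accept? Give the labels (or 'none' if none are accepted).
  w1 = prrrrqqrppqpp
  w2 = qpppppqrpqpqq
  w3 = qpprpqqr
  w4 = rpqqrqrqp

w1: Trace: 3 -p-> 2 -r-> 1 -r-> 3 -r-> 1 -r-> 3 -q-> 2 -q-> 1 -r-> 3 -p-> 2 -p-> 3 -q-> 2 -p-> 3 -p-> 2  → end 2, rejected
w2: Trace: 3 -q-> 2 -p-> 3 -p-> 2 -p-> 3 -p-> 2 -p-> 3 -q-> 2 -r-> 1 -p-> 2 -q-> 1 -p-> 2 -q-> 1 -q-> 0  → end 0, accepted
w3: Trace: 3 -q-> 2 -p-> 3 -p-> 2 -r-> 1 -p-> 2 -q-> 1 -q-> 0 -r-> 2  → end 2, rejected
w4: Trace: 3 -r-> 1 -p-> 2 -q-> 1 -q-> 0 -r-> 2 -q-> 1 -r-> 3 -q-> 2 -p-> 3  → end 3, accepted

w2, w4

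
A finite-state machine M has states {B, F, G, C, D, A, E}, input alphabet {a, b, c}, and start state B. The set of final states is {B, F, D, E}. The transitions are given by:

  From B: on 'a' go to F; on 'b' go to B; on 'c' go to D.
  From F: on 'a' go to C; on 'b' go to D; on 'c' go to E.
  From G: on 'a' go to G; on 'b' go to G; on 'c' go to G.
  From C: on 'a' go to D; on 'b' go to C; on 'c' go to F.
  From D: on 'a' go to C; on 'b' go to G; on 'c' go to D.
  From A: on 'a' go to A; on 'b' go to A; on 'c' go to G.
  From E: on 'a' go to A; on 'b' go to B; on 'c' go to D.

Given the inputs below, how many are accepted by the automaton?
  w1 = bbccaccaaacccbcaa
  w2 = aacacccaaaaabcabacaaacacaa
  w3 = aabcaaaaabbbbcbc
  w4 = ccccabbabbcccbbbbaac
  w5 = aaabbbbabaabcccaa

2

w1: Trace: B -b-> B -b-> B -c-> D -c-> D -a-> C -c-> F -c-> E -a-> A -a-> A -a-> A -c-> G -c-> G -c-> G -b-> G -c-> G -a-> G -a-> G  → end G, rejected
w2: Trace: B -a-> F -a-> C -c-> F -a-> C -c-> F -c-> E -c-> D -a-> C -a-> D -a-> C -a-> D -a-> C -b-> C -c-> F -a-> C -b-> C -a-> D -c-> D -a-> C -a-> D -a-> C -c-> F -a-> C -c-> F -a-> C -a-> D  → end D, accepted
w3: Trace: B -a-> F -a-> C -b-> C -c-> F -a-> C -a-> D -a-> C -a-> D -a-> C -b-> C -b-> C -b-> C -b-> C -c-> F -b-> D -c-> D  → end D, accepted
w4: Trace: B -c-> D -c-> D -c-> D -c-> D -a-> C -b-> C -b-> C -a-> D -b-> G -b-> G -c-> G -c-> G -c-> G -b-> G -b-> G -b-> G -b-> G -a-> G -a-> G -c-> G  → end G, rejected
w5: Trace: B -a-> F -a-> C -a-> D -b-> G -b-> G -b-> G -b-> G -a-> G -b-> G -a-> G -a-> G -b-> G -c-> G -c-> G -c-> G -a-> G -a-> G  → end G, rejected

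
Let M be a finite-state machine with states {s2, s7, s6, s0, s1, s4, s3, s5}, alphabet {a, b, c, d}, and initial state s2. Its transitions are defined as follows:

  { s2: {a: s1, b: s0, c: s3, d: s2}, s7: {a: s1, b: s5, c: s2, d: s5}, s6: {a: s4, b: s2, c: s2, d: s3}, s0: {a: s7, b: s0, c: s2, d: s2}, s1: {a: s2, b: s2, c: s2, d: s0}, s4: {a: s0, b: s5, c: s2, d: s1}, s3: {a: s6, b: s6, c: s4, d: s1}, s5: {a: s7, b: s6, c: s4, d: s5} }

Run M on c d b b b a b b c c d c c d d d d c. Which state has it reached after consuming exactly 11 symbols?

s2 → s3 → s1 → s2 → s0 → s0 → s7 → s5 → s6 → s2 → s3 → s1
After 11 symbols: s1.

s1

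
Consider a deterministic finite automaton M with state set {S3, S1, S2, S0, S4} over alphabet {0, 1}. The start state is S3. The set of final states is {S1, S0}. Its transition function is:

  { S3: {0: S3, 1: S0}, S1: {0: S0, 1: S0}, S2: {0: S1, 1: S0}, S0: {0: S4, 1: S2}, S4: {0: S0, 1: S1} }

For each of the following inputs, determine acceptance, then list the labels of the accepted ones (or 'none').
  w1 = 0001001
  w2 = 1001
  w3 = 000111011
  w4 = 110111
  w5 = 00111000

w1: Trace: S3 -0-> S3 -0-> S3 -0-> S3 -1-> S0 -0-> S4 -0-> S0 -1-> S2  → end S2, rejected
w2: Trace: S3 -1-> S0 -0-> S4 -0-> S0 -1-> S2  → end S2, rejected
w3: Trace: S3 -0-> S3 -0-> S3 -0-> S3 -1-> S0 -1-> S2 -1-> S0 -0-> S4 -1-> S1 -1-> S0  → end S0, accepted
w4: Trace: S3 -1-> S0 -1-> S2 -0-> S1 -1-> S0 -1-> S2 -1-> S0  → end S0, accepted
w5: Trace: S3 -0-> S3 -0-> S3 -1-> S0 -1-> S2 -1-> S0 -0-> S4 -0-> S0 -0-> S4  → end S4, rejected

w3, w4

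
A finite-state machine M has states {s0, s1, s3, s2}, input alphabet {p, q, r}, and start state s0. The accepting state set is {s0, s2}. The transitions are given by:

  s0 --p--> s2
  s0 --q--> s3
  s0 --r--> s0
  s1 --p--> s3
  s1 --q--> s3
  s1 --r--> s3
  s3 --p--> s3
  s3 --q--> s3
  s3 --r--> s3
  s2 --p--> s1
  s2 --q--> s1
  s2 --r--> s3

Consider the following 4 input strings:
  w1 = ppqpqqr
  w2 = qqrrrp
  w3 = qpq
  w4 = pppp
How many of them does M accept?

0

w1:
  start at s0
  read 'p': s0 → s2
  read 'p': s2 → s1
  read 'q': s1 → s3
  read 'p': s3 → s3
  read 'q': s3 → s3
  read 'q': s3 → s3
  read 'r': s3 → s3
  end s3, rejected
w2:
  start at s0
  read 'q': s0 → s3
  read 'q': s3 → s3
  read 'r': s3 → s3
  read 'r': s3 → s3
  read 'r': s3 → s3
  read 'p': s3 → s3
  end s3, rejected
w3:
  start at s0
  read 'q': s0 → s3
  read 'p': s3 → s3
  read 'q': s3 → s3
  end s3, rejected
w4:
  start at s0
  read 'p': s0 → s2
  read 'p': s2 → s1
  read 'p': s1 → s3
  read 'p': s3 → s3
  end s3, rejected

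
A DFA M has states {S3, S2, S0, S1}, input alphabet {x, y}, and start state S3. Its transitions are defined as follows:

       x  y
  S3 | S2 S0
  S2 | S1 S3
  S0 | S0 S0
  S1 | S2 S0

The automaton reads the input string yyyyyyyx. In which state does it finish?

S0

Trace: S3 -y-> S0 -y-> S0 -y-> S0 -y-> S0 -y-> S0 -y-> S0 -y-> S0 -x-> S0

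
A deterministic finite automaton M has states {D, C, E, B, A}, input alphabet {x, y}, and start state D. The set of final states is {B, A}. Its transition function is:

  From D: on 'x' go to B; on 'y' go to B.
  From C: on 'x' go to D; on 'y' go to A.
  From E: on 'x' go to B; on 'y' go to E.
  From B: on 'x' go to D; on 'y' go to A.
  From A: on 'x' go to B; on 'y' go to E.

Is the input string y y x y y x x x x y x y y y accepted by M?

No

start at D
read 'y': D → B
read 'y': B → A
read 'x': A → B
read 'y': B → A
read 'y': A → E
read 'x': E → B
read 'x': B → D
read 'x': D → B
read 'x': B → D
read 'y': D → B
read 'x': B → D
read 'y': D → B
read 'y': B → A
read 'y': A → E
End state E is not accepting.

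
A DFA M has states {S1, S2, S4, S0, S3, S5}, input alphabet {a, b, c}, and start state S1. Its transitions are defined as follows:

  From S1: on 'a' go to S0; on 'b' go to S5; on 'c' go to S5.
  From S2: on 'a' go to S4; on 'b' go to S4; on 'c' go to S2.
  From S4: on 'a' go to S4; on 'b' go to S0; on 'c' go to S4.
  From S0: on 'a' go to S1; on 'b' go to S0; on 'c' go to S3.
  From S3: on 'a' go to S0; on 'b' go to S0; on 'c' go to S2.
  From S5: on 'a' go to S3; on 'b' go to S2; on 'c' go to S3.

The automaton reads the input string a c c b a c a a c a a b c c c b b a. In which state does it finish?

S1

start at S1
read 'a': S1 → S0
read 'c': S0 → S3
read 'c': S3 → S2
read 'b': S2 → S4
read 'a': S4 → S4
read 'c': S4 → S4
read 'a': S4 → S4
read 'a': S4 → S4
read 'c': S4 → S4
read 'a': S4 → S4
read 'a': S4 → S4
read 'b': S4 → S0
read 'c': S0 → S3
read 'c': S3 → S2
read 'c': S2 → S2
read 'b': S2 → S4
read 'b': S4 → S0
read 'a': S0 → S1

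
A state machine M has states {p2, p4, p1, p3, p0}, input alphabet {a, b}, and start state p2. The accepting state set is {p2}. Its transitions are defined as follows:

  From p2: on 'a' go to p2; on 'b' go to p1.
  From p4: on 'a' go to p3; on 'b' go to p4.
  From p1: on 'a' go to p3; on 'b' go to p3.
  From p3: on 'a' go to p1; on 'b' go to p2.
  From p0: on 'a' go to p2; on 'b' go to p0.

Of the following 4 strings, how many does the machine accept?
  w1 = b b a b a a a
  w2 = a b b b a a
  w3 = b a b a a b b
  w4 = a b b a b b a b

1

w1: Trace: p2 -b-> p1 -b-> p3 -a-> p1 -b-> p3 -a-> p1 -a-> p3 -a-> p1  → end p1, rejected
w2: Trace: p2 -a-> p2 -b-> p1 -b-> p3 -b-> p2 -a-> p2 -a-> p2  → end p2, accepted
w3: Trace: p2 -b-> p1 -a-> p3 -b-> p2 -a-> p2 -a-> p2 -b-> p1 -b-> p3  → end p3, rejected
w4: Trace: p2 -a-> p2 -b-> p1 -b-> p3 -a-> p1 -b-> p3 -b-> p2 -a-> p2 -b-> p1  → end p1, rejected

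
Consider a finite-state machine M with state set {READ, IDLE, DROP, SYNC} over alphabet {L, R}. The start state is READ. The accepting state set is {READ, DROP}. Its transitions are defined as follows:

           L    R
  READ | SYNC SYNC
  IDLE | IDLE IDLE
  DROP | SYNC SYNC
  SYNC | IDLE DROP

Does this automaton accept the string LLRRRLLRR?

No

Trace: READ -L-> SYNC -L-> IDLE -R-> IDLE -R-> IDLE -R-> IDLE -L-> IDLE -L-> IDLE -R-> IDLE -R-> IDLE
End state IDLE is not accepting.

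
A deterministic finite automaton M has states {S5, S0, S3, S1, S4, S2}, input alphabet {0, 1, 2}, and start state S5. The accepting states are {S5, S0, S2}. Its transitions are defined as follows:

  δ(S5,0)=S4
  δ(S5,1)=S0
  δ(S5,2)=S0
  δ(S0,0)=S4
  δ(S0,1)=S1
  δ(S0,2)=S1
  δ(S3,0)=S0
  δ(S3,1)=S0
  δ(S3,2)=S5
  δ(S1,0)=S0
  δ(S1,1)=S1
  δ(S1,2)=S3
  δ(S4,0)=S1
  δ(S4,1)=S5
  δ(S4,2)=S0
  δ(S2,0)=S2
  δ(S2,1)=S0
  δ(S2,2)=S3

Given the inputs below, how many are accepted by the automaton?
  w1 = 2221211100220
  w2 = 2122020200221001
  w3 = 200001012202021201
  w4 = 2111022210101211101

w1:
  start at S5
  read '2': S5 → S0
  read '2': S0 → S1
  read '2': S1 → S3
  read '1': S3 → S0
  read '2': S0 → S1
  read '1': S1 → S1
  read '1': S1 → S1
  read '1': S1 → S1
  read '0': S1 → S0
  read '0': S0 → S4
  read '2': S4 → S0
  read '2': S0 → S1
  read '0': S1 → S0
  end S0, accepted
w2:
  start at S5
  read '2': S5 → S0
  read '1': S0 → S1
  read '2': S1 → S3
  read '2': S3 → S5
  read '0': S5 → S4
  read '2': S4 → S0
  read '0': S0 → S4
  read '2': S4 → S0
  read '0': S0 → S4
  read '0': S4 → S1
  read '2': S1 → S3
  read '2': S3 → S5
  read '1': S5 → S0
  read '0': S0 → S4
  read '0': S4 → S1
  read '1': S1 → S1
  end S1, rejected
w3:
  start at S5
  read '2': S5 → S0
  read '0': S0 → S4
  read '0': S4 → S1
  read '0': S1 → S0
  read '0': S0 → S4
  read '1': S4 → S5
  read '0': S5 → S4
  read '1': S4 → S5
  read '2': S5 → S0
  read '2': S0 → S1
  read '0': S1 → S0
  read '2': S0 → S1
  read '0': S1 → S0
  read '2': S0 → S1
  read '1': S1 → S1
  read '2': S1 → S3
  read '0': S3 → S0
  read '1': S0 → S1
  end S1, rejected
w4:
  start at S5
  read '2': S5 → S0
  read '1': S0 → S1
  read '1': S1 → S1
  read '1': S1 → S1
  read '0': S1 → S0
  read '2': S0 → S1
  read '2': S1 → S3
  read '2': S3 → S5
  read '1': S5 → S0
  read '0': S0 → S4
  read '1': S4 → S5
  read '0': S5 → S4
  read '1': S4 → S5
  read '2': S5 → S0
  read '1': S0 → S1
  read '1': S1 → S1
  read '1': S1 → S1
  read '0': S1 → S0
  read '1': S0 → S1
  end S1, rejected

1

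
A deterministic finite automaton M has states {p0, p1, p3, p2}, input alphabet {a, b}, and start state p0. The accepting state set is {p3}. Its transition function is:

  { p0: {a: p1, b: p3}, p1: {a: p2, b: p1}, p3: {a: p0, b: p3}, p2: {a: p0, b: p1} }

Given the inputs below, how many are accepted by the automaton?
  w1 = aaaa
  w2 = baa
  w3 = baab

0

w1: Trace: p0 -a-> p1 -a-> p2 -a-> p0 -a-> p1  → end p1, rejected
w2: Trace: p0 -b-> p3 -a-> p0 -a-> p1  → end p1, rejected
w3: Trace: p0 -b-> p3 -a-> p0 -a-> p1 -b-> p1  → end p1, rejected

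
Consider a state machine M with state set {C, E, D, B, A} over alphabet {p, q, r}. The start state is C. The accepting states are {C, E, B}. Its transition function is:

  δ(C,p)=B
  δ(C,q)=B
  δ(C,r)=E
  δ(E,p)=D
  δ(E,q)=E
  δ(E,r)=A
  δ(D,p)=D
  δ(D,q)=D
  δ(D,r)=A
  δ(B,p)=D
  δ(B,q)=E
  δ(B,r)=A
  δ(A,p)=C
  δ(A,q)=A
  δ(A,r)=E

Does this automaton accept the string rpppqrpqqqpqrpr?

Yes

Trace: C -r-> E -p-> D -p-> D -p-> D -q-> D -r-> A -p-> C -q-> B -q-> E -q-> E -p-> D -q-> D -r-> A -p-> C -r-> E
End state E is accepting.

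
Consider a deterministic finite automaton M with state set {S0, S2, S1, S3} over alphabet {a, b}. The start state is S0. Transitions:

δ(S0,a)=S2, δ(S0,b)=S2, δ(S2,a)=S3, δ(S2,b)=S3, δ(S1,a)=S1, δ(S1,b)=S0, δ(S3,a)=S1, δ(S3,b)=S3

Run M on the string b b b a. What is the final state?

S1

start at S0
read 'b': S0 → S2
read 'b': S2 → S3
read 'b': S3 → S3
read 'a': S3 → S1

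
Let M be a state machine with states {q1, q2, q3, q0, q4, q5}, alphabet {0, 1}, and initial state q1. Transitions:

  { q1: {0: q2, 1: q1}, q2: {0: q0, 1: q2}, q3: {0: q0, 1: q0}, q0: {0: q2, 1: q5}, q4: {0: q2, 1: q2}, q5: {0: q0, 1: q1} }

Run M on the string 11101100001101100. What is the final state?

q0

Trace: q1 -1-> q1 -1-> q1 -1-> q1 -0-> q2 -1-> q2 -1-> q2 -0-> q0 -0-> q2 -0-> q0 -0-> q2 -1-> q2 -1-> q2 -0-> q0 -1-> q5 -1-> q1 -0-> q2 -0-> q0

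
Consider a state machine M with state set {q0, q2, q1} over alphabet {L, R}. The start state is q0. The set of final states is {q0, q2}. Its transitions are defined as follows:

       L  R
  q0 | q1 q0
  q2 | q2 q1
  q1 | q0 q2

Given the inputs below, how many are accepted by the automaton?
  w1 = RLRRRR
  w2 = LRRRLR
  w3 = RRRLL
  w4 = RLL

2

w1: Trace: q0 -R-> q0 -L-> q1 -R-> q2 -R-> q1 -R-> q2 -R-> q1  → end q1, rejected
w2: Trace: q0 -L-> q1 -R-> q2 -R-> q1 -R-> q2 -L-> q2 -R-> q1  → end q1, rejected
w3: Trace: q0 -R-> q0 -R-> q0 -R-> q0 -L-> q1 -L-> q0  → end q0, accepted
w4: Trace: q0 -R-> q0 -L-> q1 -L-> q0  → end q0, accepted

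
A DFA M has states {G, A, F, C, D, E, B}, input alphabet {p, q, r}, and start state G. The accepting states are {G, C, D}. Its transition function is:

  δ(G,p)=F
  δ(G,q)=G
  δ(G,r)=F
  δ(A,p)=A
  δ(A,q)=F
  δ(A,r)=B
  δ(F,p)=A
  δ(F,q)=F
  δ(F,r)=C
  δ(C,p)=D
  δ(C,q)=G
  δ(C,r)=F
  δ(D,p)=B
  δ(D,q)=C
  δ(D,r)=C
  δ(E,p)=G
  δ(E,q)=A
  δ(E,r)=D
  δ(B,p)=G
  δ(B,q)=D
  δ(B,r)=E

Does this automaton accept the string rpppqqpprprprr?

start at G
read 'r': G → F
read 'p': F → A
read 'p': A → A
read 'p': A → A
read 'q': A → F
read 'q': F → F
read 'p': F → A
read 'p': A → A
read 'r': A → B
read 'p': B → G
read 'r': G → F
read 'p': F → A
read 'r': A → B
read 'r': B → E
End state E is not accepting.

No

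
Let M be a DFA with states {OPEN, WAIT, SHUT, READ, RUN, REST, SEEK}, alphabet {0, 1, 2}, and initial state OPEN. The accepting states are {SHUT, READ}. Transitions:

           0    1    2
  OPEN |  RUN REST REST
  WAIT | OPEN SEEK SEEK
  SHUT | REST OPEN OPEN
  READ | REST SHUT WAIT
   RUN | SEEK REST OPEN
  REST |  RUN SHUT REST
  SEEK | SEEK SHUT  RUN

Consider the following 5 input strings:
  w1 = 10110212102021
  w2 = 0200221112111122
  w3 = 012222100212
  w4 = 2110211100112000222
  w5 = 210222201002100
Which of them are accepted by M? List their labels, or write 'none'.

w1: OPEN → REST → RUN → REST → SHUT → REST → REST → SHUT → OPEN → REST → RUN → OPEN → RUN → OPEN → REST  → end REST, rejected
w2: OPEN → RUN → OPEN → RUN → SEEK → RUN → OPEN → REST → SHUT → OPEN → REST → SHUT → OPEN → REST → SHUT → OPEN → REST  → end REST, rejected
w3: OPEN → RUN → REST → REST → REST → REST → REST → SHUT → REST → RUN → OPEN → REST → REST  → end REST, rejected
w4: OPEN → REST → SHUT → OPEN → RUN → OPEN → REST → SHUT → OPEN → RUN → SEEK → SHUT → OPEN → REST → RUN → SEEK → SEEK → RUN → OPEN → REST  → end REST, rejected
w5: OPEN → REST → SHUT → REST → REST → REST → REST → REST → RUN → REST → RUN → SEEK → RUN → REST → RUN → SEEK  → end SEEK, rejected

none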